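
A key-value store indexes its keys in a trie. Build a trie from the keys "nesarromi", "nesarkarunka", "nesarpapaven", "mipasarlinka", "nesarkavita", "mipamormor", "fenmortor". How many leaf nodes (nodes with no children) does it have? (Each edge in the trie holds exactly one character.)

Leaves are exactly the stored words that no other stored word extends.
Those words: "fenmortor", "mipamormor", "mipasarlinka", "nesarkarunka", "nesarkavita", "nesarpapaven", "nesarromi"
Leaf count: 7

7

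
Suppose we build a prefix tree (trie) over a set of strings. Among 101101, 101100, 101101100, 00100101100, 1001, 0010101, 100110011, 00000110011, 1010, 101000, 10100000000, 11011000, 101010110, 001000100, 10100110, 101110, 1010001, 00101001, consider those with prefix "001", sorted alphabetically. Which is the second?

Words with prefix "001", in lexicographic order: "001000100", "00100101100", "00101001", "0010101"
The 2nd is 00100101100.

00100101100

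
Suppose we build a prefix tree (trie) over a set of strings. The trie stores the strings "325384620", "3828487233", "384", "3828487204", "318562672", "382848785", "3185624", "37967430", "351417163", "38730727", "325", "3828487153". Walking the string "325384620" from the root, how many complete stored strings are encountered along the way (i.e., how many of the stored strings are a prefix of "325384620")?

Traverse "325384620" character by character; count nodes along the way that are marked as word ends.
Prefixes of the query that are stored words: "325", "325384620"
Count: 2

2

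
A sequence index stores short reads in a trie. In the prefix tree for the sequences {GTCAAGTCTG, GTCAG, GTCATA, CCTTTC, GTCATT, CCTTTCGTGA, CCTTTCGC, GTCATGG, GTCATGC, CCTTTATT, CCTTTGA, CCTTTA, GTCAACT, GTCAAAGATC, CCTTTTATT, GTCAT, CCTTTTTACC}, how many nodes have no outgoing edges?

14

Leaves are exactly the stored words that no other stored word extends.
Those words: "CCTTTATT", "CCTTTCGC", "CCTTTCGTGA", "CCTTTGA", "CCTTTTATT", "CCTTTTTACC", "GTCAAAGATC", "GTCAACT", "GTCAAGTCTG", "GTCAG", "GTCATA", "GTCATGC", "GTCATGG", "GTCATT"
Leaf count: 14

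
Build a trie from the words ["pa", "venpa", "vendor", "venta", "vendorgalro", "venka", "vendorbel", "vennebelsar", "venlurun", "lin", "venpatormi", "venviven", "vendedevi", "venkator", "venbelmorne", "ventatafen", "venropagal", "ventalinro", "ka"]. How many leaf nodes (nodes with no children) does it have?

Leaves are exactly the stored words that no other stored word extends.
Those words: "ka", "lin", "pa", "venbelmorne", "vendedevi", "vendorbel", "vendorgalro", "venkator", "venlurun", "vennebelsar", "venpatormi", "venropagal", "ventalinro", "ventatafen", "venviven"
Leaf count: 15

15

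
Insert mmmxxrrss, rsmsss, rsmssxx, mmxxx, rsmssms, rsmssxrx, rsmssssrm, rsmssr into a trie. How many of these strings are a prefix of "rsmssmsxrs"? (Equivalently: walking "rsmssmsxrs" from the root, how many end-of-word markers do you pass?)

1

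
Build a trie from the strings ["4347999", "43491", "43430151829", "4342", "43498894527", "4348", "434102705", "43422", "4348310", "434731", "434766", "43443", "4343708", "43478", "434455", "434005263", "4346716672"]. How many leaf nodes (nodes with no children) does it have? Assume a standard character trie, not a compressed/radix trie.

15

A leaf is a node with no children — equivalently, the end of a word that is not a proper prefix of any other stored word.
Those words: "434005263", "434102705", "43422", "43430151829", "4343708", "43443", "434455", "4346716672", "434731", "434766", "43478", "4347999", "4348310", "43491", "43498894527"
Leaf count: 15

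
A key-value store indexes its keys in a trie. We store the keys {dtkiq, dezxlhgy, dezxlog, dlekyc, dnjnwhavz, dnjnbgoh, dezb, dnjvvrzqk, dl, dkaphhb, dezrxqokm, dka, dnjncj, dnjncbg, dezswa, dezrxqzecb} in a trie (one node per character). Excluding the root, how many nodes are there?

Insert word by word; a character creates a node only if that edge doesn't already exist:
  "dtkiq" → 5 new (d, t, k, i, q)
  "dezxlhgy" → prefix "d" already present; 7 new (e, z, x, l, h, g, y)
  "dezxlog" → prefix "dezxl" already present; 2 new (o, g)
  "dlekyc" → prefix "d" already present; 5 new (l, e, k, y, c)
  "dnjnwhavz" → prefix "d" already present; 8 new (n, j, n, w, h, a, v, z)
  "dnjnbgoh" → prefix "dnjn" already present; 4 new (b, g, o, h)
  "dezb" → prefix "dez" already present; 1 new (b)
  "dnjvvrzqk" → prefix "dnj" already present; 6 new (v, v, r, z, q, k)
  "dl" → prefix "dl" already present; 0 new (none)
  "dkaphhb" → prefix "d" already present; 6 new (k, a, p, h, h, b)
  "dezrxqokm" → prefix "dez" already present; 6 new (r, x, q, o, k, m)
  "dka" → prefix "dka" already present; 0 new (none)
  "dnjncj" → prefix "dnjn" already present; 2 new (c, j)
  "dnjncbg" → prefix "dnjnc" already present; 2 new (b, g)
  "dezswa" → prefix "dez" already present; 3 new (s, w, a)
  "dezrxqzecb" → prefix "dezrxq" already present; 4 new (z, e, c, b)
Total nodes = 5 + 7 + 2 + 5 + 8 + 4 + 1 + 6 + 0 + 6 + 6 + 0 + 2 + 2 + 3 + 4 = 61

61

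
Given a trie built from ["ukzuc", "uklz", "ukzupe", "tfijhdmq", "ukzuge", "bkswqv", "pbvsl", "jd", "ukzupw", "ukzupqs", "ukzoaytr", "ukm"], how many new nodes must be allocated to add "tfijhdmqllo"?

3

"tfijhdmq" is already a path in the trie; the remaining "llo" must be added.
Each of the 3 remaining characters creates one node.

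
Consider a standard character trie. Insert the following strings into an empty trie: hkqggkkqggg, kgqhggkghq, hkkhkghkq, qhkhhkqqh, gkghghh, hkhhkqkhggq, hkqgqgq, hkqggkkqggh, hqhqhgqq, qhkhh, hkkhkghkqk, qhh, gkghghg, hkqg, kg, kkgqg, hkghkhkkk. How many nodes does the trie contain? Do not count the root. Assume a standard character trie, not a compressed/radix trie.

For each word, the new-node count is its length minus the longest prefix already in the trie:
  "hkqggkkqggg" → 11 new (h, k, q, g, g, k, k, q, g, g, g)
  "kgqhggkghq" → 10 new (k, g, q, h, g, g, k, g, h, q)
  "hkkhkghkq" → prefix "hk" already present; 7 new (k, h, k, g, h, k, q)
  "qhkhhkqqh" → 9 new (q, h, k, h, h, k, q, q, h)
  "gkghghh" → 7 new (g, k, g, h, g, h, h)
  "hkhhkqkhggq" → prefix "hk" already present; 9 new (h, h, k, q, k, h, g, g, q)
  "hkqgqgq" → prefix "hkqg" already present; 3 new (q, g, q)
  "hkqggkkqggh" → prefix "hkqggkkqgg" already present; 1 new (h)
  "hqhqhgqq" → prefix "h" already present; 7 new (q, h, q, h, g, q, q)
  "qhkhh" → prefix "qhkhh" already present; 0 new (none)
  "hkkhkghkqk" → prefix "hkkhkghkq" already present; 1 new (k)
  "qhh" → prefix "qh" already present; 1 new (h)
  "gkghghg" → prefix "gkghgh" already present; 1 new (g)
  "hkqg" → prefix "hkqg" already present; 0 new (none)
  "kg" → prefix "kg" already present; 0 new (none)
  "kkgqg" → prefix "k" already present; 4 new (k, g, q, g)
  "hkghkhkkk" → prefix "hk" already present; 7 new (g, h, k, h, k, k, k)
Total nodes = 11 + 10 + 7 + 9 + 7 + 9 + 3 + 1 + 7 + 0 + 1 + 1 + 1 + 0 + 0 + 4 + 7 = 78

78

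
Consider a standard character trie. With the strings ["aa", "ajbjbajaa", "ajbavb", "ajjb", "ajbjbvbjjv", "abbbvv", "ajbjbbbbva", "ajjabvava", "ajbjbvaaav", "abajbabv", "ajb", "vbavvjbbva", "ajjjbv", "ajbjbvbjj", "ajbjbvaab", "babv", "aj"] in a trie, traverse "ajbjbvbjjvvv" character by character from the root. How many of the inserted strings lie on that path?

4

Walk "ajbjbvbjjvvv" from the root; an end-of-word marker is hit whenever a stored word is a prefix of "ajbjbvbjjvvv".
Prefixes of the query that are stored words: "aj", "ajb", "ajbjbvbjj", "ajbjbvbjjv"
Count: 4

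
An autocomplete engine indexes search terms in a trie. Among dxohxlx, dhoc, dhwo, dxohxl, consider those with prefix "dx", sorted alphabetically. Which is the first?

dxohxl

Words with prefix "dx", in lexicographic order: "dxohxl", "dxohxlx"
Position 1: dxohxl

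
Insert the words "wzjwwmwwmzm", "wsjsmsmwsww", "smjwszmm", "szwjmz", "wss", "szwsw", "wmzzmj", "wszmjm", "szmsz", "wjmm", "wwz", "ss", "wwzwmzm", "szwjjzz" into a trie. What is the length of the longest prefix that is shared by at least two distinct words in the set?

4

Equivalently: take the maximum, over all pairs, of their longest common prefix length.
e.g. "szwjjzz" and "szwjmz" share the prefix "szwj" of length 4; no pair shares a longer one.
Longest shared-prefix length: 4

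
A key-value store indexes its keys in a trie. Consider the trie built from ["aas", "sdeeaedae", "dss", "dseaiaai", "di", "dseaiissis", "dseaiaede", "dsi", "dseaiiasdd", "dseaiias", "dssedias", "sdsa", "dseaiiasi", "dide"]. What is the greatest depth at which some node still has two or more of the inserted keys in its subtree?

8

Equivalently: take the maximum, over all pairs, of their longest common prefix length.
e.g. "dseaiias" and "dseaiiasdd" share the prefix "dseaiias" of length 8; no pair shares a longer one.
Longest shared-prefix length: 8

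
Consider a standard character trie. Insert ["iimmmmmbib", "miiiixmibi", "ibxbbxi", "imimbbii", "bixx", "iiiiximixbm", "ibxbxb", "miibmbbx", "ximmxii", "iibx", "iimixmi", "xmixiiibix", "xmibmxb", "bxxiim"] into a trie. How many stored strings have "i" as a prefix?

Walk to "i"; the words in its subtree are exactly those with that prefix.
Words under "i": ibxbbxi, ibxbxb, iibx, iiiiximixbm, iimixmi, iimmmmmbib, imimbbii
Count: 7

7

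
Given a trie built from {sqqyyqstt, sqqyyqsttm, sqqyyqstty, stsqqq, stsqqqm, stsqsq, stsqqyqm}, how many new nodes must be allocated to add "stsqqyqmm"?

1

Walking "stsqqyqmm" from the root, the first 8 characters ("stsqqyqm") follow existing edges; "m" is the first miss.
New nodes needed: |"stsqqyqmm"| − 8 = 9 − 8 = 1.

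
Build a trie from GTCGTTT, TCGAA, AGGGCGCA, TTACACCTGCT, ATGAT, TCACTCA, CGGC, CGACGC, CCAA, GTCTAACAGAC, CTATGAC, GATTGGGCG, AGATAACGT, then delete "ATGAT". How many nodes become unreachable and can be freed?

4

After clearing the end-marker at "ATGAT", prune upward until reaching a node still needed by another word.
The suffix "TGAT" (4 nodes) is used only by "ATGAT"; the node for "A" still has the child "G", so pruning stops there.
Nodes removed: 4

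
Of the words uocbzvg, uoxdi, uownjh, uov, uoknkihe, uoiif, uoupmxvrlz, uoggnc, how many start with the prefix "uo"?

Filter for entries beginning with "uo":
Words under "uo": uocbzvg, uoggnc, uoiif, uoknkihe, uoupmxvrlz, uov, uownjh, uoxdi
Count: 8

8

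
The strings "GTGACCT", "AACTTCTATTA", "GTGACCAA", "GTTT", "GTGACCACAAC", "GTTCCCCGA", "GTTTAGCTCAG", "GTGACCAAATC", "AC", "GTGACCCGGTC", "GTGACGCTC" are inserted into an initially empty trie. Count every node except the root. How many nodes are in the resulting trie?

52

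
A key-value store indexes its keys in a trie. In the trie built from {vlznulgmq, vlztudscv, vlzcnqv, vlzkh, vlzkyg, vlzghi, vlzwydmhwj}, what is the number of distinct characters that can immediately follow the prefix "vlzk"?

2

The children of the "vlzk" node are the distinct next characters among strings starting with "vlzk".
Distinct next characters after "vlzk": h, y.
That node has 2 child edges.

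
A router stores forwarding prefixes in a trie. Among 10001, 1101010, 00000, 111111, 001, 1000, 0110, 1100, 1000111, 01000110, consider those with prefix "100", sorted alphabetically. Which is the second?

10001

Words with prefix "100", in lexicographic order: "1000", "10001", "1000111"
The 2nd is 10001.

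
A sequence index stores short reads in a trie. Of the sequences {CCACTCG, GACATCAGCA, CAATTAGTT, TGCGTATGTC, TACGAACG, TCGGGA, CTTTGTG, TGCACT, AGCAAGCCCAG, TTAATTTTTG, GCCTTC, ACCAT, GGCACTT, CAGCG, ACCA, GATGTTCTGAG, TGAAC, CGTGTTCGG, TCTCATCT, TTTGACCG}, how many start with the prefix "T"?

8

Filter for entries beginning with "T":
Words under "T": TACGAACG, TCGGGA, TCTCATCT, TGAAC, TGCACT, TGCGTATGTC, TTAATTTTTG, TTTGACCG
Count: 8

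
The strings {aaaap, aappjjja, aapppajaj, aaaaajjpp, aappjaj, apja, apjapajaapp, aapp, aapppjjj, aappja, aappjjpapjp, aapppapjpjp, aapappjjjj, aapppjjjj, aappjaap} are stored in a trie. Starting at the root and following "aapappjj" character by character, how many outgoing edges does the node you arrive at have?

1

Follow the path "aapappjj" to its node, then look at its outgoing edges.
Distinct next characters after "aapappjj": j.
That node has 1 child edge.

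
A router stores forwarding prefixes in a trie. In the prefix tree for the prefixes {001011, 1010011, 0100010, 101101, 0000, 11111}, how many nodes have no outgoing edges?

6

Leaves are exactly the stored words that no other stored word extends.
Those words: "0000", "001011", "0100010", "1010011", "101101", "11111"
Leaf count: 6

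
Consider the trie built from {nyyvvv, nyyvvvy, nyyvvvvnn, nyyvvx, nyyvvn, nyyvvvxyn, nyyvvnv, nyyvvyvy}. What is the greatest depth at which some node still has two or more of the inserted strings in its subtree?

6

Look for the deepest trie node that still has at least two words in its subtree.
"nyyvvn" and "nyyvvnv" agree on "nyyvvn" (6 characters) before diverging; nothing deeper is shared.
Longest shared-prefix length: 6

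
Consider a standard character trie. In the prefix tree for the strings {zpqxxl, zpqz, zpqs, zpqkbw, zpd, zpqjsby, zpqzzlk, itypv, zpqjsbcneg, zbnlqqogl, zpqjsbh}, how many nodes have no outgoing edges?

10

A leaf is a node with no children — equivalently, the end of a word that is not a proper prefix of any other stored word.
Those words: "itypv", "zbnlqqogl", "zpd", "zpqjsbcneg", "zpqjsbh", "zpqjsby", "zpqkbw", "zpqs", "zpqxxl", "zpqzzlk"
Leaf count: 10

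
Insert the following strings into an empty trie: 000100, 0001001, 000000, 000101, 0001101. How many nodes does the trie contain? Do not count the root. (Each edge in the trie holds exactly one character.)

Count nodes per top-level branch (shared prefixes stored once):
  '0'-branch (000000, 000100, 0001001, 000101, 0001101): 14 nodes
Sum: 14

14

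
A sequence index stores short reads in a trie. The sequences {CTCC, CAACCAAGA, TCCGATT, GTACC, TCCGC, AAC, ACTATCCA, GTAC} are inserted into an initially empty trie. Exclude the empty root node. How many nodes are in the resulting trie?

For each word, the new-node count is its length minus the longest prefix already in the trie:
  "CTCC" → 4 new (C, T, C, C)
  "CAACCAAGA" → prefix "C" already present; 8 new (A, A, C, C, A, A, G, A)
  "TCCGATT" → 7 new (T, C, C, G, A, T, T)
  "GTACC" → 5 new (G, T, A, C, C)
  "TCCGC" → prefix "TCCG" already present; 1 new (C)
  "AAC" → 3 new (A, A, C)
  "ACTATCCA" → prefix "A" already present; 7 new (C, T, A, T, C, C, A)
  "GTAC" → prefix "GTAC" already present; 0 new (none)
Total nodes = 4 + 8 + 7 + 5 + 1 + 3 + 7 + 0 = 35

35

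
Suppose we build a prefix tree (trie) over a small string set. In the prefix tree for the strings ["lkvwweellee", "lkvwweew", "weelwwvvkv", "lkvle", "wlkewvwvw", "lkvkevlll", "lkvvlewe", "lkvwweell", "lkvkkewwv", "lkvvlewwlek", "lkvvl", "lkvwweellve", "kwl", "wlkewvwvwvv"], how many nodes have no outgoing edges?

11

A leaf is a node with no children — equivalently, the end of a word that is not a proper prefix of any other stored word.
Those words: "kwl", "lkvkevlll", "lkvkkewwv", "lkvle", "lkvvlewe", "lkvvlewwlek", "lkvwweellee", "lkvwweellve", "lkvwweew", "weelwwvvkv", "wlkewvwvwvv"
Leaf count: 11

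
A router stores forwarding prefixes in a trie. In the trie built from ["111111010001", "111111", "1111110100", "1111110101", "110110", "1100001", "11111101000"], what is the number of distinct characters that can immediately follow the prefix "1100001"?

0

Follow the path "1100001" to its node, then look at its outgoing edges.
No stored string extends past "1100001".
That node has 0 child edges.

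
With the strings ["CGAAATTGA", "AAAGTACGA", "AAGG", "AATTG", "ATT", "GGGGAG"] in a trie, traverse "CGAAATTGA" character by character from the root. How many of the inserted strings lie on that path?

Walk "CGAAATTGA" from the root; an end-of-word marker is hit whenever a stored word is a prefix of "CGAAATTGA".
Prefixes of the query that are stored words: "CGAAATTGA"
Count: 1

1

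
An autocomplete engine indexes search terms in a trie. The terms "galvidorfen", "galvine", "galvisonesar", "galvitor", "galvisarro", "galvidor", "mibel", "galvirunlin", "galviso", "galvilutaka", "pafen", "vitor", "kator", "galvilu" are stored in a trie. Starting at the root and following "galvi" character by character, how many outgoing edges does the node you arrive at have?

6

Walk "galvi" from the root, arriving at one node.
Distinct next characters after "galvi": d, l, n, r, s, t.
That node has 6 child edges.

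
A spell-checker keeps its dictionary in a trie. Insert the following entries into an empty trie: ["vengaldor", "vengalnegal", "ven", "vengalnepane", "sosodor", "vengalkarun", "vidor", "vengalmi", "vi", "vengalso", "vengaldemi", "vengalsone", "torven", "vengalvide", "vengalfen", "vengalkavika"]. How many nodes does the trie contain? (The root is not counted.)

60

For each word, the new-node count is its length minus the longest prefix already in the trie:
  "vengaldor" → 9 new (v, e, n, g, a, l, d, o, r)
  "vengalnegal" → prefix "vengal" already present; 5 new (n, e, g, a, l)
  "ven" → prefix "ven" already present; 0 new (none)
  "vengalnepane" → prefix "vengalne" already present; 4 new (p, a, n, e)
  "sosodor" → 7 new (s, o, s, o, d, o, r)
  "vengalkarun" → prefix "vengal" already present; 5 new (k, a, r, u, n)
  "vidor" → prefix "v" already present; 4 new (i, d, o, r)
  "vengalmi" → prefix "vengal" already present; 2 new (m, i)
  "vi" → prefix "vi" already present; 0 new (none)
  "vengalso" → prefix "vengal" already present; 2 new (s, o)
  "vengaldemi" → prefix "vengald" already present; 3 new (e, m, i)
  "vengalsone" → prefix "vengalso" already present; 2 new (n, e)
  "torven" → 6 new (t, o, r, v, e, n)
  "vengalvide" → prefix "vengal" already present; 4 new (v, i, d, e)
  "vengalfen" → prefix "vengal" already present; 3 new (f, e, n)
  "vengalkavika" → prefix "vengalka" already present; 4 new (v, i, k, a)
Total nodes = 9 + 5 + 0 + 4 + 7 + 5 + 4 + 2 + 0 + 2 + 3 + 2 + 6 + 4 + 3 + 4 = 60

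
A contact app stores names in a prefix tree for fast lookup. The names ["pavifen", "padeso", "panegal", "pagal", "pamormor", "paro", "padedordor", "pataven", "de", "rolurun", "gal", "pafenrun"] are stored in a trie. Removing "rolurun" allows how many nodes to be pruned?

Walk "rolurun" from the leaf back toward the root, removing each node that no remaining word uses.
No other word shares any prefix with "rolurun", so all 7 of its nodes go.
Nodes removed: 7

7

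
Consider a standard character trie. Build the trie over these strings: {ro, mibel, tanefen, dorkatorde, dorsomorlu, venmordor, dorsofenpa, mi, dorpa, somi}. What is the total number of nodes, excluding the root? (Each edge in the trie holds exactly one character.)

51

Count nodes per top-level branch (shared prefixes stored once):
  'd'-branch (dorkatorde, dorpa, dorsofenpa, dorsomorlu): 24 nodes
  'm'-branch (mi, mibel): 5 nodes
  'r'-branch (ro): 2 nodes
  's'-branch (somi): 4 nodes
  't'-branch (tanefen): 7 nodes
  'v'-branch (venmordor): 9 nodes
Sum: 51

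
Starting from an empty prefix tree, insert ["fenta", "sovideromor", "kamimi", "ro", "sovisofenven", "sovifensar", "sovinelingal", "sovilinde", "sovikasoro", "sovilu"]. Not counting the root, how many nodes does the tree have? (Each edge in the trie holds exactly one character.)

58

For each word, the new-node count is its length minus the longest prefix already in the trie:
  "fenta" → 5 new (f, e, n, t, a)
  "sovideromor" → 11 new (s, o, v, i, d, e, r, o, m, o, r)
  "kamimi" → 6 new (k, a, m, i, m, i)
  "ro" → 2 new (r, o)
  "sovisofenven" → prefix "sovi" already present; 8 new (s, o, f, e, n, v, e, n)
  "sovifensar" → prefix "sovi" already present; 6 new (f, e, n, s, a, r)
  "sovinelingal" → prefix "sovi" already present; 8 new (n, e, l, i, n, g, a, l)
  "sovilinde" → prefix "sovi" already present; 5 new (l, i, n, d, e)
  "sovikasoro" → prefix "sovi" already present; 6 new (k, a, s, o, r, o)
  "sovilu" → prefix "sovil" already present; 1 new (u)
Total nodes = 5 + 11 + 6 + 2 + 8 + 6 + 8 + 5 + 6 + 1 = 58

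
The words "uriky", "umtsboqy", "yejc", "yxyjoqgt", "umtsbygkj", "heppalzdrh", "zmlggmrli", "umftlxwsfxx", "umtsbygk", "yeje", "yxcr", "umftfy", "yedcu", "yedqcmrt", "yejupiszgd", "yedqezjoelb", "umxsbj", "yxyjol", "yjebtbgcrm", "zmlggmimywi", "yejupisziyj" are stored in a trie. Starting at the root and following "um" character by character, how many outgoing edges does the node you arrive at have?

3

Follow the path "um" to its node, then look at its outgoing edges.
Distinct next characters after "um": f, t, x.
That node has 3 child edges.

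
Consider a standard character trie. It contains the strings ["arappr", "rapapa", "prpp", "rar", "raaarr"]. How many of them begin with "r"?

Traverse to the node for "r", then collect every word in that subtree.
Words under "r": raaarr, rapapa, rar
Count: 3

3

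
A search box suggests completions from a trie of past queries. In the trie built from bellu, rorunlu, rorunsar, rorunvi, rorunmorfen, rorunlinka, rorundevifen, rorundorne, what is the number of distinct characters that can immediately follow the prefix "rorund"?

Walk "rorund" from the root, arriving at one node.
Characters that immediately follow "rorund" among the stored strings: {e, o}.
That node has 2 child edges.

2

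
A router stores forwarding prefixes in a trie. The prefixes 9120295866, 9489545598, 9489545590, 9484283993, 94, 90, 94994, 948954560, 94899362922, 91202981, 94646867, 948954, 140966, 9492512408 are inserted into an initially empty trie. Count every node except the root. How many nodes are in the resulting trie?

For each word, the new-node count is its length minus the longest prefix already in the trie:
  "9120295866" → 10 new (9, 1, 2, 0, 2, 9, 5, 8, 6, 6)
  "9489545598" → prefix "9" already present; 9 new (4, 8, 9, 5, 4, 5, 5, 9, 8)
  "9489545590" → prefix "948954559" already present; 1 new (0)
  "9484283993" → prefix "948" already present; 7 new (4, 2, 8, 3, 9, 9, 3)
  "94" → prefix "94" already present; 0 new (none)
  "90" → prefix "9" already present; 1 new (0)
  "94994" → prefix "94" already present; 3 new (9, 9, 4)
  "948954560" → prefix "9489545" already present; 2 new (6, 0)
  "94899362922" → prefix "9489" already present; 7 new (9, 3, 6, 2, 9, 2, 2)
  "91202981" → prefix "912029" already present; 2 new (8, 1)
  "94646867" → prefix "94" already present; 6 new (6, 4, 6, 8, 6, 7)
  "948954" → prefix "948954" already present; 0 new (none)
  "140966" → 6 new (1, 4, 0, 9, 6, 6)
  "9492512408" → prefix "949" already present; 7 new (2, 5, 1, 2, 4, 0, 8)
Total nodes = 10 + 9 + 1 + 7 + 0 + 1 + 3 + 2 + 7 + 2 + 6 + 0 + 6 + 7 = 61

61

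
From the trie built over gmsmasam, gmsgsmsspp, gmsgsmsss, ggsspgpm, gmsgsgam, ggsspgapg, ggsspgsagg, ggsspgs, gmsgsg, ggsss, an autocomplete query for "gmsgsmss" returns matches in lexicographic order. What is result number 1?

gmsgsmsspp

Filter for "gmsgsmss…" and sort: "gmsgsmsspp", "gmsgsmsss"
The 1st is gmsgsmsspp.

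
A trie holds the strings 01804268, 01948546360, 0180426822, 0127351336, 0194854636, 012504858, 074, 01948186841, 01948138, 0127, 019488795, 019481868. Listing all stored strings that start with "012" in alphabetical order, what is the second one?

0127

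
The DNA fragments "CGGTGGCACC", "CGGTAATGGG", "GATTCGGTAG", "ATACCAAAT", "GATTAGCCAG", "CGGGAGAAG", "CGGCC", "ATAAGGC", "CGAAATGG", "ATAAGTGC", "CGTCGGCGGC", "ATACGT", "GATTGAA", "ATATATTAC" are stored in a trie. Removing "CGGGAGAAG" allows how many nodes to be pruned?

6

A node on "CGGGAGAAG"'s path can go only if nothing else ends at it or branches off below it.
The suffix "GAGAAG" (6 nodes) is used only by "CGGGAGAAG"; the node for "CGG" still has the child "T", so pruning stops there.
Nodes removed: 6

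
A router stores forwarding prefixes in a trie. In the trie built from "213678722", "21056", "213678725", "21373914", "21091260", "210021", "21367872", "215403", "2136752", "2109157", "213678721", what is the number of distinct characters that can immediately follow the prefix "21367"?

2

The children of the "21367" node are the distinct next characters among strings starting with "21367".
Characters that immediately follow "21367" among the stored strings: {5, 8}.
That node has 2 child edges.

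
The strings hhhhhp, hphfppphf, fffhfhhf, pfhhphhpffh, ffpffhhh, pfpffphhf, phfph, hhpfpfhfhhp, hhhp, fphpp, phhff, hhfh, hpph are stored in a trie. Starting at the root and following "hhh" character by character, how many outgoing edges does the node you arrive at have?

The children of the "hhh" node are the distinct next characters among strings starting with "hhh".
Characters that immediately follow "hhh" among the stored strings: {h, p}.
That node has 2 child edges.

2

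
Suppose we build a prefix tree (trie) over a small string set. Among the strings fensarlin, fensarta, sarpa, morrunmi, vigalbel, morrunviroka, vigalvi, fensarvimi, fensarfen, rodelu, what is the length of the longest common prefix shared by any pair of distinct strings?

6

The deepest shared node is where two words last agree before diverging.
e.g. "fensarfen" and "fensarlin" share the prefix "fensar" of length 6; no pair shares a longer one.
Longest shared-prefix length: 6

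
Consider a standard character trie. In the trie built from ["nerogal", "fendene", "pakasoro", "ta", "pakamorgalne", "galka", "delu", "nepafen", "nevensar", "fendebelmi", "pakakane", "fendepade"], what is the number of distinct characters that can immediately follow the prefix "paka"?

3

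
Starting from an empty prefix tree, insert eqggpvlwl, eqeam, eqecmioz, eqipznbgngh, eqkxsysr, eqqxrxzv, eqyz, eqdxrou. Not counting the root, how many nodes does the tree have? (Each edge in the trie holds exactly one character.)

Insert word by word; a character creates a node only if that edge doesn't already exist:
  "eqggpvlwl" → 9 new (e, q, g, g, p, v, l, w, l)
  "eqeam" → prefix "eq" already present; 3 new (e, a, m)
  "eqecmioz" → prefix "eqe" already present; 5 new (c, m, i, o, z)
  "eqipznbgngh" → prefix "eq" already present; 9 new (i, p, z, n, b, g, n, g, h)
  "eqkxsysr" → prefix "eq" already present; 6 new (k, x, s, y, s, r)
  "eqqxrxzv" → prefix "eq" already present; 6 new (q, x, r, x, z, v)
  "eqyz" → prefix "eq" already present; 2 new (y, z)
  "eqdxrou" → prefix "eq" already present; 5 new (d, x, r, o, u)
Total nodes = 9 + 3 + 5 + 9 + 6 + 6 + 2 + 5 = 45

45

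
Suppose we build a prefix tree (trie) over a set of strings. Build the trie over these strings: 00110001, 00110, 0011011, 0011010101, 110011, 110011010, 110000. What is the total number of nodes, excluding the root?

Count nodes per top-level branch (shared prefixes stored once):
  '0'-branch (00110, 00110001, 0011010101, 0011011): 14 nodes
  '1'-branch (110000, 110011, 110011010): 11 nodes
Sum: 25

25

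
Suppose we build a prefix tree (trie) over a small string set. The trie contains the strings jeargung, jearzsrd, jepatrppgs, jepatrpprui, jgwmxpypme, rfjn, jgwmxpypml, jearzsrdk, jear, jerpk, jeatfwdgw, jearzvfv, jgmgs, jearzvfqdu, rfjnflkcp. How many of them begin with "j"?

13

Filter for entries beginning with "j":
Words under "j": jear, jeargung, jearzsrd, jearzsrdk, jearzvfqdu, jearzvfv, jeatfwdgw, jepatrppgs, jepatrpprui, jerpk, jgmgs, jgwmxpypme, jgwmxpypml
Count: 13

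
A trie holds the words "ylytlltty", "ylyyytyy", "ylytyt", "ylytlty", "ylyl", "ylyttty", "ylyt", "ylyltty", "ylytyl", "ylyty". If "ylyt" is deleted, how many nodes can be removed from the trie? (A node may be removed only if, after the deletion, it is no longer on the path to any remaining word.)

0

A node on "ylyt"'s path can go only if nothing else ends at it or branches off below it.
Every node on "ylyt" is still needed (e.g. by "ylytlltty"), so nothing is freed.
Nodes removed: 0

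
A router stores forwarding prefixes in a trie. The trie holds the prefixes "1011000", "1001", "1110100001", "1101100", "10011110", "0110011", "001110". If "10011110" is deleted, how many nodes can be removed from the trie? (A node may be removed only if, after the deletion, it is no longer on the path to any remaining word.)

After clearing the end-marker at "10011110", prune upward until reaching a node still needed by another word.
The suffix "1110" (4 nodes) is used only by "10011110"; "1001" is itself a stored word, so pruning stops there.
Nodes removed: 4

4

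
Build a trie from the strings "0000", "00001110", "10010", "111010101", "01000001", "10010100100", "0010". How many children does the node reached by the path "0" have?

2

The children of the "0" node are the distinct next characters among strings starting with "0".
Distinct next characters after "0": 0, 1.
That node has 2 child edges.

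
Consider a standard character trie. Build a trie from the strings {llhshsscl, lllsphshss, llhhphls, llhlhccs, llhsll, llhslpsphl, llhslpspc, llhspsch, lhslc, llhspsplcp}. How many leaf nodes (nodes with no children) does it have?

Leaves are exactly the stored words that no other stored word extends.
Those words: "lhslc", "llhhphls", "llhlhccs", "llhshsscl", "llhsll", "llhslpspc", "llhslpsphl", "llhspsch", "llhspsplcp", "lllsphshss"
Leaf count: 10

10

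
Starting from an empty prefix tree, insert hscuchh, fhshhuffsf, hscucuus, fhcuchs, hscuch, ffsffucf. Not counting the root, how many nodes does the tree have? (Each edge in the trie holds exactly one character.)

Trie structure (* marks end of a word):
(root)
├─ f
│  ├─ f
│  │  └─ s
│  │     └─ f
│  │        └─ f
│  │           └─ u
│  │              └─ c
│  │                 └─ f *
│  └─ h
│     ├─ c
│     │  └─ u
│     │     └─ c
│     │        └─ h
│     │           └─ s *
│     └─ s
│        └─ h
│           └─ h
│              └─ u
│                 └─ f
│                    └─ f
│                       └─ s
│                          └─ f *
└─ h
   └─ s
      └─ c
         └─ u
            └─ c
               ├─ h *
               │  └─ h *
               └─ u
                  └─ u
                     └─ s *
Counting every labelled node above: 32.

32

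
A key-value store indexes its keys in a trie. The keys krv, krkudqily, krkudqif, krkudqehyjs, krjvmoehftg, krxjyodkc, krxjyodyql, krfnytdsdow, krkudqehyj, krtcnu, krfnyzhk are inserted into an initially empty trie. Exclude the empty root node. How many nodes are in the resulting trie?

Count nodes per top-level branch (shared prefixes stored once):
  'k'-branch (krfnytdsdow, krfnyzhk, krjvmoehftg, krkudqehyj, krkudqehyjs, krkudqif, krkudqily, krtcnu, krv, krxjyodkc, krxjyodyql): 51 nodes
Sum: 51

51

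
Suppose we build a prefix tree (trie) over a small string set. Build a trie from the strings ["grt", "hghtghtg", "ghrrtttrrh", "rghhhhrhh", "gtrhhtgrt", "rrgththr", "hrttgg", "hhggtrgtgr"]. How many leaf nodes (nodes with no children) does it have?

8

Leaves are exactly the stored words that no other stored word extends.
Those words: "ghrrtttrrh", "grt", "gtrhhtgrt", "hghtghtg", "hhggtrgtgr", "hrttgg", "rghhhhrhh", "rrgththr"
Leaf count: 8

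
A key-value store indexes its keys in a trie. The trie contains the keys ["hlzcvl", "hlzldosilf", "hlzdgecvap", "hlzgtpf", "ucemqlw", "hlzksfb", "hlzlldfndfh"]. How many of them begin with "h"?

6

Traverse to the node for "h", then collect every word in that subtree.
Matches: "hlzcvl", "hlzdgecvap", "hlzgtpf", "hlzksfb", "hlzldosilf", "hlzlldfndfh"
Count: 6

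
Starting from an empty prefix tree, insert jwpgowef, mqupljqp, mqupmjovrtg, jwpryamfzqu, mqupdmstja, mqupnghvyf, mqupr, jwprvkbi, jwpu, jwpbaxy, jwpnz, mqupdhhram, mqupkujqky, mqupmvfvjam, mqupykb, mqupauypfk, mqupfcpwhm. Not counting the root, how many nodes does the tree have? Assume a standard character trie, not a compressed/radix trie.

87

Trace insertions, counting only characters that open a new branch:
  "jwpgowef" → 8 new (j, w, p, g, o, w, e, f)
  "mqupljqp" → 8 new (m, q, u, p, l, j, q, p)
  "mqupmjovrtg" → prefix "mqup" already present; 7 new (m, j, o, v, r, t, g)
  "jwpryamfzqu" → prefix "jwp" already present; 8 new (r, y, a, m, f, z, q, u)
  "mqupdmstja" → prefix "mqup" already present; 6 new (d, m, s, t, j, a)
  "mqupnghvyf" → prefix "mqup" already present; 6 new (n, g, h, v, y, f)
  "mqupr" → prefix "mqup" already present; 1 new (r)
  "jwprvkbi" → prefix "jwpr" already present; 4 new (v, k, b, i)
  "jwpu" → prefix "jwp" already present; 1 new (u)
  "jwpbaxy" → prefix "jwp" already present; 4 new (b, a, x, y)
  "jwpnz" → prefix "jwp" already present; 2 new (n, z)
  "mqupdhhram" → prefix "mqupd" already present; 5 new (h, h, r, a, m)
  "mqupkujqky" → prefix "mqup" already present; 6 new (k, u, j, q, k, y)
  "mqupmvfvjam" → prefix "mqupm" already present; 6 new (v, f, v, j, a, m)
  "mqupykb" → prefix "mqup" already present; 3 new (y, k, b)
  "mqupauypfk" → prefix "mqup" already present; 6 new (a, u, y, p, f, k)
  "mqupfcpwhm" → prefix "mqup" already present; 6 new (f, c, p, w, h, m)
Total nodes = 8 + 8 + 7 + 8 + 6 + 6 + 1 + 4 + 1 + 4 + 2 + 5 + 6 + 6 + 3 + 6 + 6 = 87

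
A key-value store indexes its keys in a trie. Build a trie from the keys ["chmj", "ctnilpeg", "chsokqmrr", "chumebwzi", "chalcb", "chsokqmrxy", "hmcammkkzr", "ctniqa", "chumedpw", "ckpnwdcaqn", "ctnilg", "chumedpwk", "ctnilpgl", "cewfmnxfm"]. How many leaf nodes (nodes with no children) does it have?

13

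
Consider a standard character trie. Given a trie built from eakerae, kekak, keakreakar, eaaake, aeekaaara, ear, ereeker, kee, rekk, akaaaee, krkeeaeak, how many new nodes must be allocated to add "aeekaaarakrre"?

"aeekaaara" is already a path in the trie; the remaining "krre" must be added.
So 13 − 9 = 4 new nodes.

4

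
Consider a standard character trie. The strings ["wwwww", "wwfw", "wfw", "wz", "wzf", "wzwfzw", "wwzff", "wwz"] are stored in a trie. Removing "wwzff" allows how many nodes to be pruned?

Walk "wwzff" from the leaf back toward the root, removing each node that no remaining word uses.
The suffix "ff" (2 nodes) is used only by "wwzff"; "wwz" is itself a stored word, so pruning stops there.
Nodes removed: 2

2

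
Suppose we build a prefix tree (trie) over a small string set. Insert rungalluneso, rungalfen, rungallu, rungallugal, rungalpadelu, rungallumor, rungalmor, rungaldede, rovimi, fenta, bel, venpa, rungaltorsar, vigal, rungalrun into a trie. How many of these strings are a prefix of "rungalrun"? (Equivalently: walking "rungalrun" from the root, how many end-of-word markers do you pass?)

1

Check each prefix of "rungalrun" against the stored set — each match is an end-marker on the path.
Prefixes of the query that are stored words: "rungalrun"
Count: 1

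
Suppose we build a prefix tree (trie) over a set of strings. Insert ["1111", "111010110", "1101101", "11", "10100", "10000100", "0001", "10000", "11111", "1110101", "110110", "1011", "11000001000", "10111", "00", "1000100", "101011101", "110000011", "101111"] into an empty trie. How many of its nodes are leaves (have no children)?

11

Leaves are exactly the stored words that no other stored word extends.
Those words: "0001", "10000100", "1000100", "10100", "101011101", "101111", "11000001000", "110000011", "1101101", "111010110", "11111"
Leaf count: 11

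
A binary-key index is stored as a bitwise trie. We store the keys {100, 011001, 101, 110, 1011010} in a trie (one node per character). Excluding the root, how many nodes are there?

Trace insertions, counting only characters that open a new branch:
  "100" → 3 new (1, 0, 0)
  "011001" → 6 new (0, 1, 1, 0, 0, 1)
  "101" → prefix "10" already present; 1 new (1)
  "110" → prefix "1" already present; 2 new (1, 0)
  "1011010" → prefix "101" already present; 4 new (1, 0, 1, 0)
Total nodes = 3 + 6 + 1 + 2 + 4 = 16

16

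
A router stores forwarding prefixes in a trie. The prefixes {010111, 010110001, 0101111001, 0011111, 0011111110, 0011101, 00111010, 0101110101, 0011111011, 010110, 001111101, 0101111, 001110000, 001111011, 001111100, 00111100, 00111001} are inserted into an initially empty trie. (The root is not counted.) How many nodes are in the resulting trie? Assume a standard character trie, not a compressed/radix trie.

42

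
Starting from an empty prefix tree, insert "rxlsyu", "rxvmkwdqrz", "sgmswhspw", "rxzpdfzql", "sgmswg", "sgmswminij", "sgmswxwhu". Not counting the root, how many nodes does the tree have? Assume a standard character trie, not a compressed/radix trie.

Trie structure (* marks end of a word):
(root)
├─ r
│  └─ x
│     ├─ l
│     │  └─ s
│     │     └─ y
│     │        └─ u *
│     ├─ v
│     │  └─ m
│     │     └─ k
│     │        └─ w
│     │           └─ d
│     │              └─ q
│     │                 └─ r
│     │                    └─ z *
│     └─ z
│        └─ p
│           └─ d
│              └─ f
│                 └─ z
│                    └─ q
│                       └─ l *
└─ s
   └─ g
      └─ m
         └─ s
            └─ w
               ├─ g *
               ├─ h
               │  └─ s
               │     └─ p
               │        └─ w *
               ├─ m
               │  └─ i
               │     └─ n
               │        └─ i
               │           └─ j *
               └─ x
                  └─ w
                     └─ h
                        └─ u *
Counting every labelled node above: 40.

40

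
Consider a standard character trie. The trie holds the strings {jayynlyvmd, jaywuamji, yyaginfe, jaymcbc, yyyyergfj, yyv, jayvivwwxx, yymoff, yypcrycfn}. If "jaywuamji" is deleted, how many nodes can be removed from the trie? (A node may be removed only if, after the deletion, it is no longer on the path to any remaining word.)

6

Walk "jaywuamji" from the leaf back toward the root, removing each node that no remaining word uses.
The suffix "wuamji" (6 nodes) is used only by "jaywuamji"; the node for "jay" still has the child "y", so pruning stops there.
Nodes removed: 6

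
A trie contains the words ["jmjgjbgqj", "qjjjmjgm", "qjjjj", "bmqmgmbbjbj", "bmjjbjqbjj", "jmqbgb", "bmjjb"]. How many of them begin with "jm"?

2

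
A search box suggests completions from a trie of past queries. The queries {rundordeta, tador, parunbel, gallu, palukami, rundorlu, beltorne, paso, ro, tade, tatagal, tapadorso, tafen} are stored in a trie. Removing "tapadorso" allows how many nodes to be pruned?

7

A node on "tapadorso"'s path can go only if nothing else ends at it or branches off below it.
The suffix "padorso" (7 nodes) is used only by "tapadorso"; the node for "ta" still has the child "d", so pruning stops there.
Nodes removed: 7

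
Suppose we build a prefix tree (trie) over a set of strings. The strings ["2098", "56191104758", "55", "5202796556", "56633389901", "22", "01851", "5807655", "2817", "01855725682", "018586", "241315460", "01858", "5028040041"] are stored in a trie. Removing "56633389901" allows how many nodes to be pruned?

Walk "56633389901" from the leaf back toward the root, removing each node that no remaining word uses.
The suffix "633389901" (9 nodes) is used only by "56633389901"; the node for "56" still has the child "1", so pruning stops there.
Nodes removed: 9

9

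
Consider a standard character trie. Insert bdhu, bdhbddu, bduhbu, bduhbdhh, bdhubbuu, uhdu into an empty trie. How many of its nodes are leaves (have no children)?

A leaf is a node with no children — equivalently, the end of a word that is not a proper prefix of any other stored word.
Those words: "bdhbddu", "bdhubbuu", "bduhbdhh", "bduhbu", "uhdu"
Leaf count: 5

5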